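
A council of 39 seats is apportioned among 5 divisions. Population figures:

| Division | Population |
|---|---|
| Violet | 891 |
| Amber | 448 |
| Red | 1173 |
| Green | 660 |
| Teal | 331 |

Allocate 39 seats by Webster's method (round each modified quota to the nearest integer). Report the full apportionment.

Violet 10, Amber 5, Red 13, Green 7, Teal 4

Standard divisor 3503/39 ≈ 89.821; standard quotas: Violet 9.920, Amber 4.988, Red 13.059, Green 7.348, Teal 3.685.
Rounding to the nearest integer gives Violet 10, Amber 5, Red 13, Green 7, Teal 4 — total 39, matching the house size, so no adjustment is needed.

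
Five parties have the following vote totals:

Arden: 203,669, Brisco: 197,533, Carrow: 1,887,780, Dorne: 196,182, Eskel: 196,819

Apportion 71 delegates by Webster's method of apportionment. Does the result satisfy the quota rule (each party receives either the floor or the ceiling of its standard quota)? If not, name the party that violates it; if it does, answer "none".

Carrow

Standard quotas: Arden 5.392, Brisco 5.229, Carrow 49.975, Dorne 5.194, Eskel 5.210.
Webster allocation: Arden 5, Brisco 5, Carrow 51, Dorne 5, Eskel 5.
Carrow has quota 49.975 (lower 49, upper 50) but receives 51 — outside the quota interval.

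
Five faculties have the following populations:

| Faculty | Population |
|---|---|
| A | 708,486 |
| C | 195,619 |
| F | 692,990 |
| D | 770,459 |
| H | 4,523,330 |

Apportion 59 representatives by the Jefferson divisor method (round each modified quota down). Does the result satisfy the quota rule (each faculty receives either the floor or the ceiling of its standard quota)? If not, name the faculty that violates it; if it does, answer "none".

Standard quotas: A 6.066, C 1.675, F 5.933, D 6.597, H 38.729.
Jefferson allocation: A 6, C 1, F 6, D 6, H 40.
H has quota 38.729 (lower 38, upper 39) but receives 40 — outside the quota interval.

H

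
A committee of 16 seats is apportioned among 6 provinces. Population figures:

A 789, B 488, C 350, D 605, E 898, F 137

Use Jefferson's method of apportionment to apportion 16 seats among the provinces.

A 4, B 2, C 2, D 3, E 5, F 0

Standard divisor 3267/16 ≈ 204.188; standard quotas: A 3.864, B 2.390, C 1.714, D 2.963, E 4.398, F 0.671.
Rounding down gives 3, 2, 1, 2, 4, 0 = 12 seats, so the divisor must be adjusted.
With modified divisor 170: modified quotas A 4.641, B 2.871, C 2.059, D 3.559, E 5.282, F 0.806.
Rounding down: A 4, B 2, C 2, D 3, E 5, F 0 (total 16).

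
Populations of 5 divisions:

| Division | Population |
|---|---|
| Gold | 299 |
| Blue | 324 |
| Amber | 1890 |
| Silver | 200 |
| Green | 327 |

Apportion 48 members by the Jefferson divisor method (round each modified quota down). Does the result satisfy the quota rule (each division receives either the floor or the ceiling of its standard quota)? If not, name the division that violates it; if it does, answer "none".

Standard quotas: Gold 4.721, Blue 5.116, Amber 29.842, Silver 3.158, Green 5.163.
Jefferson allocation: Gold 4, Blue 5, Amber 31, Silver 3, Green 5.
Amber has quota 29.842 (lower 29, upper 30) but receives 31 — outside the quota interval.

Amber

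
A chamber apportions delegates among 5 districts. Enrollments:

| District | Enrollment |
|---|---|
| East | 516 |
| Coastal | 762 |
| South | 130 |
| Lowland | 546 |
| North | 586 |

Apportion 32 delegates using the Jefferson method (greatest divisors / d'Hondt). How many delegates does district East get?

Standard divisor 2540/32 ≈ 79.375; standard quotas: East 6.501, Coastal 9.600, South 1.638, Lowland 6.879, North 7.383.
Rounding down gives 6, 9, 1, 6, 7 = 29 seats, so the divisor must be adjusted.
With modified divisor 73.5: modified quotas East 7.020, Coastal 10.367, South 1.769, Lowland 7.429, North 7.973.
Rounding down: East 7, Coastal 10, South 1, Lowland 7, North 7 (total 32).
East receives 7.

7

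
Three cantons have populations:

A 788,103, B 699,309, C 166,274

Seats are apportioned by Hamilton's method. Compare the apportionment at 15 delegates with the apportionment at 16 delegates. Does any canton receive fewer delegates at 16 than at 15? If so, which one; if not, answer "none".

At 15 seats: A 7, B 6, C 2.
At 16 seats: A 8, B 7, C 1.
C drops from 2 to 1.

C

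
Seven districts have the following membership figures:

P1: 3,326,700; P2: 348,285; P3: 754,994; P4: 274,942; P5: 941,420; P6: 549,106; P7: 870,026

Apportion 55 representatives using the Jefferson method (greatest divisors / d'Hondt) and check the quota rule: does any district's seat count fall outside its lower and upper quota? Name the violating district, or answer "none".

P1

Standard quotas: P1 25.896, P2 2.711, P3 5.877, P4 2.140, P5 7.328, P6 4.274, P7 6.773.
Jefferson allocation: P1 27, P2 2, P3 6, P4 2, P5 7, P6 4, P7 7.
P1 has quota 25.896 (lower 25, upper 26) but receives 27 — outside the quota interval.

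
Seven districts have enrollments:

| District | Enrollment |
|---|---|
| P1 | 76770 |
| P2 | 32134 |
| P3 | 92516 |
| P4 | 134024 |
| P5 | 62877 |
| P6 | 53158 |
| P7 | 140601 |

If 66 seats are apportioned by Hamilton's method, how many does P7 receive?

The standard divisor is 592080/66 ≈ 8970.909.
Standard quotas: P1 8.5577, P2 3.5820, P3 10.3129, P4 14.9398, P5 7.0090, P6 5.9256, P7 15.6730.
Lower quotas: P1 8, P2 3, P3 10, P4 14, P5 7, P6 5, P7 15 (sum 62, leaving 4 seats).
Remainders in descending order: P4 0.9398, P6 0.9256, P7 0.6730, P2 0.5820, P1 0.5577, P3 0.3129, P5 0.0090.
The surplus seats go to P4, P6, P7, P2.
P7 receives 16.

16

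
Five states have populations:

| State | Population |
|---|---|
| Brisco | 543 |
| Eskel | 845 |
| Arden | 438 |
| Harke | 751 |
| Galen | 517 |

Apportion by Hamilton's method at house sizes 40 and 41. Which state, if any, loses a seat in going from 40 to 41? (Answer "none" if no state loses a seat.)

none

At 40 seats: Brisco 7, Eskel 11, Arden 5, Harke 10, Galen 7.
At 41 seats: Brisco 7, Eskel 11, Arden 6, Harke 10, Galen 7.
No state's allocation decreased.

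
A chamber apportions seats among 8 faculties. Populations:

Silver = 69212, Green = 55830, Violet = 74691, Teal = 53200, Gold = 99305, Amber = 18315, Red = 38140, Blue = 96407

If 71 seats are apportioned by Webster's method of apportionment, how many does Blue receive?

Standard divisor 505100/71 ≈ 7114.085; standard quotas: Silver 9.729, Green 7.848, Violet 10.499, Teal 7.478, Gold 13.959, Amber 2.574, Red 5.361, Blue 13.552.
Rounding to the nearest integer gives Silver 10, Green 8, Violet 10, Teal 7, Gold 14, Amber 3, Red 5, Blue 14 — total 71, matching the house size, so no adjustment is needed.
Blue receives 14.

14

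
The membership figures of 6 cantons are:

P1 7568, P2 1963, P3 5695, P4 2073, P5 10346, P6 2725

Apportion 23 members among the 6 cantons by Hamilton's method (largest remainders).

P1 6, P2 1, P3 4, P4 2, P5 8, P6 2

The standard divisor is 30370/23 ≈ 1320.435.
Standard quotas: P1 5.7314, P2 1.4866, P3 4.3130, P4 1.5699, P5 7.8353, P6 2.0637.
Lower quotas: P1 5, P2 1, P3 4, P4 1, P5 7, P6 2 (sum 20, leaving 3 seats).
Remainders in descending order: P5 0.8353, P1 0.7314, P4 0.5699, P2 0.4866, P3 0.3130, P6 0.0637.
The surplus seats go to P5, P1, P4.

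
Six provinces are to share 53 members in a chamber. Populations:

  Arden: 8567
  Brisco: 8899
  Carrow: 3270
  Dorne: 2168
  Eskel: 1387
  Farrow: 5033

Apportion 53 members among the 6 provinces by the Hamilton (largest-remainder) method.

Arden 15, Brisco 16, Carrow 6, Dorne 4, Eskel 3, Farrow 9

Standard divisor: 29324 ÷ 53 ≈ 553.283.
Standard quotas: Arden 15.4839, Brisco 16.0840, Carrow 5.9102, Dorne 3.9184, Eskel 2.5069, Farrow 9.0966.
Lower quotas: Arden 15, Brisco 16, Carrow 5, Dorne 3, Eskel 2, Farrow 9 (sum 50, leaving 3 seats).
Remainders in descending order: Dorne 0.9184, Carrow 0.9102, Eskel 0.5069, Arden 0.4839, Farrow 0.0966, Brisco 0.0840.
Largest remainders: Dorne, Carrow, Eskel receive the extra seats.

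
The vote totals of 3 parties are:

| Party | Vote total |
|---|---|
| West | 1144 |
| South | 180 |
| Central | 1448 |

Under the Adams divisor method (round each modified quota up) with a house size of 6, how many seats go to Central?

3

Standard divisor 2772/6 ≈ 462; standard quotas: West 2.476, South 0.390, Central 3.134.
Rounding up gives 3, 1, 4 = 8 seats, so the divisor must be adjusted.
With modified divisor 600: modified quotas West 1.907, South 0.300, Central 2.413.
Rounding up: West 2, South 1, Central 3 (total 6).
Central receives 3.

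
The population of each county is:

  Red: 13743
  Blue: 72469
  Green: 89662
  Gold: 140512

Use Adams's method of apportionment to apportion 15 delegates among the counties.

Standard divisor 316386/15 ≈ 21092.4; standard quotas: Red 0.652, Blue 3.436, Green 4.251, Gold 6.662.
Rounding up gives 1, 4, 5, 7 = 17 seats, so the divisor must be adjusted.
With modified divisor 23800: modified quotas Red 0.577, Blue 3.045, Green 3.767, Gold 5.904.
Rounding up: Red 1, Blue 4, Green 4, Gold 6 (total 15).

Red: 1, Blue: 4, Green: 4, Gold: 6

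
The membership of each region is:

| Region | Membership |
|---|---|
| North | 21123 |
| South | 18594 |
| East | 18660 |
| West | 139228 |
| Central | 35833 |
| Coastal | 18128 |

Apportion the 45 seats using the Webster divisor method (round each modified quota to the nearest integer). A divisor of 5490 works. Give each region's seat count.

North 4, South 3, East 3, West 25, Central 7, Coastal 3

With modified divisor 5490: modified quotas North 3.848, South 3.387, East 3.399, West 25.360, Central 6.527, Coastal 3.302.
Rounding to the nearest integer: North 4, South 3, East 3, West 25, Central 7, Coastal 3 (total 45).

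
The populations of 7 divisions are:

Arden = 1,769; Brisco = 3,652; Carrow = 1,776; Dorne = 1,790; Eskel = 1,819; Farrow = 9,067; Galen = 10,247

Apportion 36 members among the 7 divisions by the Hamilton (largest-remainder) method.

Total 30120; standard divisor 30120/36 ≈ 836.667.
Standard quotas: Arden 2.1143, Brisco 4.3649, Carrow 2.1227, Dorne 2.1394, Eskel 2.1741, Farrow 10.8371, Galen 12.2474.
Lower quotas: Arden 2, Brisco 4, Carrow 2, Dorne 2, Eskel 2, Farrow 10, Galen 12 (sum 34, leaving 2 seats).
Remainders in descending order: Farrow 0.8371, Brisco 0.3649, Galen 0.2474, Eskel 0.1741, Dorne 0.1394, Carrow 0.1227, Arden 0.1143.
The surplus seats go to Farrow, Brisco.

Arden: 2, Brisco: 5, Carrow: 2, Dorne: 2, Eskel: 2, Farrow: 11, Galen: 12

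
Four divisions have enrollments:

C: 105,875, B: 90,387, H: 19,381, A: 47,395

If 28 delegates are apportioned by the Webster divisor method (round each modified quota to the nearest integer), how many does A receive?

5

Standard divisor 263038/28 ≈ 9394.214; standard quotas: C 11.270, B 9.622, H 2.063, A 5.045.
Rounding to the nearest integer gives C 11, B 10, H 2, A 5 — total 28, matching the house size, so no adjustment is needed.
A receives 5.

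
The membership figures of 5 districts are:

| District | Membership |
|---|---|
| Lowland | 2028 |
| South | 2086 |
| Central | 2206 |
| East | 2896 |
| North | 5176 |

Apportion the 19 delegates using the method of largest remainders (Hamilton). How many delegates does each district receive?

Standard divisor: 14392 ÷ 19 ≈ 757.474.
Standard quotas: Lowland 2.6773, South 2.7539, Central 2.9123, East 3.8232, North 6.8332.
Lower quotas: Lowland 2, South 2, Central 2, East 3, North 6 (sum 15, leaving 4 seats).
Remainders in descending order: Central 0.9123, North 0.8332, East 0.8232, South 0.7539, Lowland 0.6773.
The surplus seats go to Central, North, East, South.

Lowland=2, South=3, Central=3, East=4, North=7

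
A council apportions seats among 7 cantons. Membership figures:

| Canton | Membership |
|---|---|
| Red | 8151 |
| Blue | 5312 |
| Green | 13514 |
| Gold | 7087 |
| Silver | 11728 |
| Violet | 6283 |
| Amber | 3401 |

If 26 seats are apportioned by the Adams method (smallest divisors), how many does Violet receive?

Standard divisor 55476/26 ≈ 2133.692; standard quotas: Red 3.820, Blue 2.490, Green 6.334, Gold 3.321, Silver 5.497, Violet 2.945, Amber 1.594.
Rounding up gives 4, 3, 7, 4, 6, 3, 2 = 29 seats, so the divisor must be adjusted.
With modified divisor 2500: modified quotas Red 3.260, Blue 2.125, Green 5.406, Gold 2.835, Silver 4.691, Violet 2.513, Amber 1.360.
Rounding up: Red 4, Blue 3, Green 6, Gold 3, Silver 5, Violet 3, Amber 2 (total 26).
Violet receives 3.

3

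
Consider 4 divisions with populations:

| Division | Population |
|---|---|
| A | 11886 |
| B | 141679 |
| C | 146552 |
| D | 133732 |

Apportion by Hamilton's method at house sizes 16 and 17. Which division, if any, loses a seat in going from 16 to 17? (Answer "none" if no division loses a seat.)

At 16 seats: A 1, B 5, C 5, D 5.
At 17 seats: A 0, B 6, C 6, D 5.
A drops from 1 to 0.

A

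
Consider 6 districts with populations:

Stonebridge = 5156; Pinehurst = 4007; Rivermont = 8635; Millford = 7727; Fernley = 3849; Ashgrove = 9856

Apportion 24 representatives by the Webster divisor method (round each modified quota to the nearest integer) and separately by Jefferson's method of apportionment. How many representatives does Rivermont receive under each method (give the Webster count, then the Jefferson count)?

5 and 6

Webster: Stonebridge 3, Pinehurst 3, Rivermont 5, Millford 5, Fernley 2, Ashgrove 6.
Jefferson: Stonebridge 3, Pinehurst 2, Rivermont 6, Millford 5, Fernley 2, Ashgrove 6.
Rivermont gets 5 under Webster and 6 under Jefferson.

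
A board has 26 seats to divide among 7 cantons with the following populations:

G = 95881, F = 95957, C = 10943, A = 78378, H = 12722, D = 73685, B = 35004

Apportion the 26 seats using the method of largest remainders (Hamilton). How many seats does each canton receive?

Standard divisor: 402570 ÷ 26 ≈ 15483.462.
Standard quotas: G 6.1925, F 6.1974, C 0.7068, A 5.0620, H 0.8217, D 4.7589, B 2.2607.
Lower quotas: G 6, F 6, C 0, A 5, H 0, D 4, B 2 (sum 23, leaving 3 seats).
Remainders in descending order: H 0.8217, D 0.7589, C 0.7068, B 0.2607, F 0.1974, G 0.1925, A 0.0620.
The surplus seats go to H, D, C.

G: 6; F: 6; C: 1; A: 5; H: 1; D: 5; B: 2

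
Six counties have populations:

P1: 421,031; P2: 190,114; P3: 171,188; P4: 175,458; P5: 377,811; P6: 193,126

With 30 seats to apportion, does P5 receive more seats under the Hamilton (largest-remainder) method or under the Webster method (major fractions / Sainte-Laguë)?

Webster

Hamilton: P1 8, P2 4, P3 3, P4 4, P5 7, P6 4.
Webster: P1 8, P2 4, P3 3, P4 3, P5 8, P6 4.
P5 gets 7 under Hamilton and 8 under Webster.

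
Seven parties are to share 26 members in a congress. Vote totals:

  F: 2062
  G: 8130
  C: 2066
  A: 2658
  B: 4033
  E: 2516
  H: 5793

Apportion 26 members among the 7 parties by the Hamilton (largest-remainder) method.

Standard divisor: 27258 ÷ 26 ≈ 1048.385.
Standard quotas: F 1.9668, G 7.7548, C 1.9707, A 2.5353, B 3.8469, E 2.3999, H 5.5256.
Lower quotas: F 1, G 7, C 1, A 2, B 3, E 2, H 5 (sum 21, leaving 5 seats).
Remainders in descending order: C 0.9707, F 0.9668, B 0.8469, G 0.7548, A 0.5353, H 0.5256, E 0.3999.
The surplus seats go to C, F, B, G, A.

F 2, G 8, C 2, A 3, B 4, E 2, H 5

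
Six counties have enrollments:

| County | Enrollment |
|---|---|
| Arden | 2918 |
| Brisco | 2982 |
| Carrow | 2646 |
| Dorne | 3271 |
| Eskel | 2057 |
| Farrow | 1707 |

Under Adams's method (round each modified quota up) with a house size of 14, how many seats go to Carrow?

Standard divisor 15581/14 ≈ 1112.929; standard quotas: Arden 2.622, Brisco 2.679, Carrow 2.378, Dorne 2.939, Eskel 1.848, Farrow 1.534.
Rounding up gives 3, 3, 3, 3, 2, 2 = 16 seats, so the divisor must be adjusted.
With modified divisor 1475: modified quotas Arden 1.978, Brisco 2.022, Carrow 1.794, Dorne 2.218, Eskel 1.395, Farrow 1.157.
Rounding up: Arden 2, Brisco 3, Carrow 2, Dorne 3, Eskel 2, Farrow 2 (total 14).
Carrow receives 2.

2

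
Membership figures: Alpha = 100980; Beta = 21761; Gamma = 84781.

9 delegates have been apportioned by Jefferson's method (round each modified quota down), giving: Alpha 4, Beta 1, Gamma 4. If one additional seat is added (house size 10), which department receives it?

Priority for the next seat is population ÷ (current seats + 1).
Priorities: Alpha 20196.000, Beta 10880.500, Gamma 16956.200.
Highest priority: Alpha.

Alpha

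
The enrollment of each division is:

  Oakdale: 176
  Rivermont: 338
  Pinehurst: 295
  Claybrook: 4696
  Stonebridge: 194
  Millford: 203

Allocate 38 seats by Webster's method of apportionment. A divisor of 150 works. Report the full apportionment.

With modified divisor 150: modified quotas Oakdale 1.173, Rivermont 2.253, Pinehurst 1.967, Claybrook 31.307, Stonebridge 1.293, Millford 1.353.
Rounding to the nearest integer: Oakdale 1, Rivermont 2, Pinehurst 2, Claybrook 31, Stonebridge 1, Millford 1 (total 38).

Oakdale: 1, Rivermont: 2, Pinehurst: 2, Claybrook: 31, Stonebridge: 1, Millford: 1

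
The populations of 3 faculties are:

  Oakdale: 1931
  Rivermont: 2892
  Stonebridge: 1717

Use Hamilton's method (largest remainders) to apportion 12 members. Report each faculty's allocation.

The standard divisor is 6540/12 = 545.
Standard quotas: Oakdale 3.543, Rivermont 5.306, Stonebridge 3.150.
Lower quotas: Oakdale 3, Rivermont 5, Stonebridge 3 (sum 11, leaving 1 seat).
Remainders in descending order: Oakdale 0.543, Rivermont 0.306, Stonebridge 0.150.
Largest remainder: Oakdale receives the extra seat.

Oakdale=4; Rivermont=5; Stonebridge=3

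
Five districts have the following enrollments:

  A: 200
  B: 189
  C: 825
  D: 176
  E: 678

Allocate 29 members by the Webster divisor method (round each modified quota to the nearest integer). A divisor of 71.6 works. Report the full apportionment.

A: 3, B: 3, C: 12, D: 2, E: 9

With modified divisor 71.6: modified quotas A 2.793, B 2.640, C 11.522, D 2.458, E 9.469.
Rounding to the nearest integer: A 3, B 3, C 12, D 2, E 9 (total 29).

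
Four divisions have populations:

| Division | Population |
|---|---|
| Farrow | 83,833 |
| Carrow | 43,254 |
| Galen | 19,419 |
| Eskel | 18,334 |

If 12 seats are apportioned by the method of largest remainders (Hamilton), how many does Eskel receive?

1

Standard divisor: 164840 ÷ 12 ≈ 13736.667.
Standard quotas: Farrow 6.1029, Carrow 3.1488, Galen 1.4137, Eskel 1.3347.
Lower quotas: Farrow 6, Carrow 3, Galen 1, Eskel 1 (sum 11, leaving 1 seat).
Remainders in descending order: Galen 0.4137, Eskel 0.3347, Carrow 0.1488, Farrow 0.1029.
Largest remainder: Galen receives the extra seat.
Eskel receives 1.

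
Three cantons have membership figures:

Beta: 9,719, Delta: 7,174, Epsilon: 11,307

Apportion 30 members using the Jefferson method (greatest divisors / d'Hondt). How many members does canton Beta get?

10

Standard divisor 28200/30 ≈ 940; standard quotas: Beta 10.339, Delta 7.632, Epsilon 12.029.
Rounding down gives 10, 7, 12 = 29 seats, so the divisor must be adjusted.
With modified divisor 890: modified quotas Beta 10.920, Delta 8.061, Epsilon 12.704.
Rounding down: Beta 10, Delta 8, Epsilon 12 (total 30).
Beta receives 10.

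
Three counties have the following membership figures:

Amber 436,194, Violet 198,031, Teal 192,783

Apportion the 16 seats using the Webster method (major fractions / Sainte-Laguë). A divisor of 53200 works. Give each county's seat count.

With modified divisor 53200: modified quotas Amber 8.199, Violet 3.722, Teal 3.624.
Rounding to the nearest integer: Amber 8, Violet 4, Teal 4 (total 16).

Amber=8, Violet=4, Teal=4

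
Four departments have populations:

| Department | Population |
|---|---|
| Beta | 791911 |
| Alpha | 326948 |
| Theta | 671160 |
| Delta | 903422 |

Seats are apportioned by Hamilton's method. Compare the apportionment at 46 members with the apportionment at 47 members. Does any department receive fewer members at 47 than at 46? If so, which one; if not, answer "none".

Alpha

At 46 seats: Beta 14, Alpha 6, Theta 11, Delta 15.
At 47 seats: Beta 14, Alpha 5, Theta 12, Delta 16.
Alpha drops from 6 to 5.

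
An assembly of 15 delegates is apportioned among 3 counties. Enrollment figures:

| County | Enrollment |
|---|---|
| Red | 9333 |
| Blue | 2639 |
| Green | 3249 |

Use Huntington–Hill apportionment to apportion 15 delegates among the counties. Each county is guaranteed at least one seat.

Red 9, Blue 3, Green 3

With divisor 1031: modified quotas Red 9.052, Blue 2.560, Green 3.151.
Geometric-mean thresholds: Red √(9·10)=9.487, Blue √(2·3)=2.449, Green √(3·4)=3.464.
Each quota rounded against its threshold gives Red 9, Blue 3, Green 3 (total 15).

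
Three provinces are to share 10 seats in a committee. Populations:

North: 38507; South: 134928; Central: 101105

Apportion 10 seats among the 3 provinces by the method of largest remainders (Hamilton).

The standard divisor is 274540/10 = 27454.
Standard quotas: North 1.4026, South 4.9147, Central 3.6827.
Lower quotas: North 1, South 4, Central 3 (sum 8, leaving 2 seats).
Remainders in descending order: South 0.9147, Central 0.6827, North 0.4026.
Largest remainders: South, Central receive the extra seats.

North: 1, South: 5, Central: 4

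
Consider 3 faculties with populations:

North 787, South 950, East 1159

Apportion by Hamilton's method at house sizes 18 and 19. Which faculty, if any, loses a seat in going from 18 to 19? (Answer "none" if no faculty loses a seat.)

none

At 18 seats: North 5, South 6, East 7.
At 19 seats: North 5, South 6, East 8.
No faculty's allocation decreased.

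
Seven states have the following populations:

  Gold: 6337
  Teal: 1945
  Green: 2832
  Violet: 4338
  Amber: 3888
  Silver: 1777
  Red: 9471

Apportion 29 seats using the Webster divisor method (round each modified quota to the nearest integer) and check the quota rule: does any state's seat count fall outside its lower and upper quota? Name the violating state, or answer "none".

none

Standard quotas: Gold 6.008, Teal 1.844, Green 2.685, Violet 4.113, Amber 3.686, Silver 1.685, Red 8.979.
Webster allocation: Gold 6, Teal 2, Green 3, Violet 4, Amber 3, Silver 2, Red 9.
Every allocation lies between the lower and upper quota.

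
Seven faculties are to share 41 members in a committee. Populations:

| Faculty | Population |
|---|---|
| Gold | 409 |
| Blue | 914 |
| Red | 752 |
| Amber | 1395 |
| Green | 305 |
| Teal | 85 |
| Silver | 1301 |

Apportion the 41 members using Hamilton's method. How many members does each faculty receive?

Total 5161; standard divisor 5161/41 ≈ 125.878.
Standard quotas: Gold 3.249, Blue 7.261, Red 5.974, Amber 11.082, Green 2.423, Teal 0.675, Silver 10.335.
Lower quotas: Gold 3, Blue 7, Red 5, Amber 11, Green 2, Teal 0, Silver 10 (sum 38, leaving 3 seats).
Remainders in descending order: Red 0.974, Teal 0.675, Green 0.423, Silver 0.335, Blue 0.261, Gold 0.249, Amber 0.082.
The surplus seats go to Red, Teal, Green.

Gold: 3, Blue: 7, Red: 6, Amber: 11, Green: 3, Teal: 1, Silver: 10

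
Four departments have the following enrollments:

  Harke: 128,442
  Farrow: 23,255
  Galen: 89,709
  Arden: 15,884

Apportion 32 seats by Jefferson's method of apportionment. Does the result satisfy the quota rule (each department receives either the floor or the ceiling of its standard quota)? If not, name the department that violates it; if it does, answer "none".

none

Standard quotas: Harke 15.975, Farrow 2.892, Galen 11.157, Arden 1.976.
Jefferson allocation: Harke 16, Farrow 3, Galen 11, Arden 2.
Every allocation lies between the lower and upper quota.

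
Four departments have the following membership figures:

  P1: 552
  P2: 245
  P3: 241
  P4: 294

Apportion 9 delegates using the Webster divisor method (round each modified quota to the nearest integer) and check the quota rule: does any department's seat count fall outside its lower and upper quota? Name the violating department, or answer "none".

none

Standard quotas: P1 3.730, P2 1.655, P3 1.628, P4 1.986.
Webster allocation: P1 3, P2 2, P3 2, P4 2.
Every allocation lies between the lower and upper quota.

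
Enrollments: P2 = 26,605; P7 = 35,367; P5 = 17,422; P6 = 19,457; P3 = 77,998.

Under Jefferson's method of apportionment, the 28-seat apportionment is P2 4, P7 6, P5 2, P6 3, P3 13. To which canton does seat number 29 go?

Priority for the next seat is population ÷ (current seats + 1).
Priorities: P2 5321.000, P7 5052.429, P5 5807.333, P6 4864.250, P3 5571.286.
Highest priority: P5.

P5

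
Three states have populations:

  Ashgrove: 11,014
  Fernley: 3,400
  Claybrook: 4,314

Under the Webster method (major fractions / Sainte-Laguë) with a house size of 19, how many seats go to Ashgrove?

11

Standard divisor 18728/19 ≈ 985.684; standard quotas: Ashgrove 11.174, Fernley 3.449, Claybrook 4.377.
Rounding to the nearest integer gives 11, 3, 4 = 18 seats, so the divisor must be adjusted.
With modified divisor 965: modified quotas Ashgrove 11.413, Fernley 3.523, Claybrook 4.470.
Rounding to the nearest integer: Ashgrove 11, Fernley 4, Claybrook 4 (total 19).
Ashgrove receives 11.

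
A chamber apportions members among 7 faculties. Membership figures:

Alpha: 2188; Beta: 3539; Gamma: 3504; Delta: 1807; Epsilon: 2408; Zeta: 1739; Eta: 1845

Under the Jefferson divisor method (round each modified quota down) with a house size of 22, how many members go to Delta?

Standard divisor 17030/22 ≈ 774.091; standard quotas: Alpha 2.827, Beta 4.572, Gamma 4.527, Delta 2.334, Epsilon 3.111, Zeta 2.247, Eta 2.383.
Rounding down gives 2, 4, 4, 2, 3, 2, 2 = 19 seats, so the divisor must be adjusted.
With modified divisor 660: modified quotas Alpha 3.315, Beta 5.362, Gamma 5.309, Delta 2.738, Epsilon 3.648, Zeta 2.635, Eta 2.795.
Rounding down: Alpha 3, Beta 5, Gamma 5, Delta 2, Epsilon 3, Zeta 2, Eta 2 (total 22).
Delta receives 2.

2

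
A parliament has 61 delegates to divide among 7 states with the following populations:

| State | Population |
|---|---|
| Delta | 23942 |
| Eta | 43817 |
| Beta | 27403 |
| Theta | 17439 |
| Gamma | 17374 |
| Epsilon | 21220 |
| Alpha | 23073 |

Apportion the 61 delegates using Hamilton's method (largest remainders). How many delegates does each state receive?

Delta 8, Eta 15, Beta 10, Theta 6, Gamma 6, Epsilon 8, Alpha 8

Standard divisor: 174268 ÷ 61 ≈ 2856.852.
Standard quotas: Delta 8.3806, Eta 15.3375, Beta 9.5920, Theta 6.1043, Gamma 6.0815, Epsilon 7.4278, Alpha 8.0764.
Lower quotas: Delta 8, Eta 15, Beta 9, Theta 6, Gamma 6, Epsilon 7, Alpha 8 (sum 59, leaving 2 seats).
Remainders in descending order: Beta 0.5920, Epsilon 0.4278, Delta 0.3806, Eta 0.3375, Theta 0.1043, Gamma 0.0815, Alpha 0.0764.
The surplus seats go to Beta, Epsilon.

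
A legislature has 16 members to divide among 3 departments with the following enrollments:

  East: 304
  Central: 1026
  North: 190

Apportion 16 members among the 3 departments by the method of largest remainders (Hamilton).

Standard divisor: 1520 ÷ 16 = 95.
Standard quotas: East 3.200, Central 10.800, North 2.000.
Lower quotas: East 3, Central 10, North 2 (sum 15, leaving 1 seat).
Remainders in descending order: Central 0.800, East 0.200, North 0.000.
Largest remainder: Central receives the extra seat.

East=3; Central=11; North=2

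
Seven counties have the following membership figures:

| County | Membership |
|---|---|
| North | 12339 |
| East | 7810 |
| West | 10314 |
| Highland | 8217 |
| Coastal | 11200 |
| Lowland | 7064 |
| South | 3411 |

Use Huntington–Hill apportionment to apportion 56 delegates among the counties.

With divisor 1081: modified quotas North 11.414, East 7.225, West 9.541, Highland 7.601, Coastal 10.361, Lowland 6.535, South 3.155.
Geometric-mean thresholds: North √(11·12)=11.489, East √(7·8)=7.483, West √(9·10)=9.487, Highland √(7·8)=7.483, Coastal √(10·11)=10.488, Lowland √(6·7)=6.481, South √(3·4)=3.464.
Each quota rounded against its threshold gives North 11, East 7, West 10, Highland 8, Coastal 10, Lowland 7, South 3 (total 56).

North: 11, East: 7, West: 10, Highland: 8, Coastal: 10, Lowland: 7, South: 3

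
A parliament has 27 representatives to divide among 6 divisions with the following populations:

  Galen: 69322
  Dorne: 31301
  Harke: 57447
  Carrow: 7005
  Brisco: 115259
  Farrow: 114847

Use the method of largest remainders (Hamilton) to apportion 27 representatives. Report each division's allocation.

Standard divisor: 395181 ÷ 27 ≈ 14636.333.
Standard quotas: Galen 4.7363, Dorne 2.1386, Harke 3.9250, Carrow 0.4786, Brisco 7.8749, Farrow 7.8467.
Lower quotas: Galen 4, Dorne 2, Harke 3, Carrow 0, Brisco 7, Farrow 7 (sum 23, leaving 4 seats).
Remainders in descending order: Harke 0.9250, Brisco 0.8749, Farrow 0.8467, Galen 0.7363, Carrow 0.4786, Dorne 0.1386.
The surplus seats go to Harke, Brisco, Farrow, Galen.

Galen=5; Dorne=2; Harke=4; Carrow=0; Brisco=8; Farrow=8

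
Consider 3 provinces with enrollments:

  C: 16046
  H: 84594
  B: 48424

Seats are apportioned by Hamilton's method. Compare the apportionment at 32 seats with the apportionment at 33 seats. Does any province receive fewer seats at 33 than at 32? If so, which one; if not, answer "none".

C

At 32 seats: C 4, H 18, B 10.
At 33 seats: C 3, H 19, B 11.
C drops from 4 to 3.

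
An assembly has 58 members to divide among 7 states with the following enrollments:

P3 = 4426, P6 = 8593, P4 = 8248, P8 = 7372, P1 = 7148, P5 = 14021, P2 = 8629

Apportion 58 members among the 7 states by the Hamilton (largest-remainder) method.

P3 4, P6 9, P4 8, P8 7, P1 7, P5 14, P2 9

Standard divisor: 58437 ÷ 58 ≈ 1007.534.
Standard quotas: P3 4.3929, P6 8.5287, P4 8.1863, P8 7.3169, P1 7.0945, P5 13.9161, P2 8.5645.
Lower quotas: P3 4, P6 8, P4 8, P8 7, P1 7, P5 13, P2 8 (sum 55, leaving 3 seats).
Remainders in descending order: P5 0.9161, P2 0.5645, P6 0.5287, P3 0.3929, P8 0.3169, P4 0.1863, P1 0.0945.
Largest remainders: P5, P2, P6 receive the extra seats.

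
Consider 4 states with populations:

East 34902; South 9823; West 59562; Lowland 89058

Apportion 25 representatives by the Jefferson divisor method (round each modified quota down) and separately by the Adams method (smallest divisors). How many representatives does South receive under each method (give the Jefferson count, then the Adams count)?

1 and 2

Jefferson: East 4, South 1, West 8, Lowland 12.
Adams: East 5, South 2, West 7, Lowland 11.
South gets 1 under Jefferson and 2 under Adams.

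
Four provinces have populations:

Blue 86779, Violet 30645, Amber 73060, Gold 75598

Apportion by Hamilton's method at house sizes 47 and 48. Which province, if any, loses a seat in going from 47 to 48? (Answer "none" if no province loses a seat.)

At 47 seats: Blue 15, Violet 6, Amber 13, Gold 13.
At 48 seats: Blue 16, Violet 5, Amber 13, Gold 14.
Violet drops from 6 to 5.

Violet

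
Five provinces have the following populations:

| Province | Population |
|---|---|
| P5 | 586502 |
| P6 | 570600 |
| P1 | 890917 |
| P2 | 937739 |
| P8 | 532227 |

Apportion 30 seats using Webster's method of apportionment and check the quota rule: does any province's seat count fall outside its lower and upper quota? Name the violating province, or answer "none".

none

Standard quotas: P5 5.001, P6 4.866, P1 7.597, P2 7.997, P8 4.539.
Webster allocation: P5 5, P6 5, P1 8, P2 8, P8 4.
Every allocation lies between the lower and upper quota.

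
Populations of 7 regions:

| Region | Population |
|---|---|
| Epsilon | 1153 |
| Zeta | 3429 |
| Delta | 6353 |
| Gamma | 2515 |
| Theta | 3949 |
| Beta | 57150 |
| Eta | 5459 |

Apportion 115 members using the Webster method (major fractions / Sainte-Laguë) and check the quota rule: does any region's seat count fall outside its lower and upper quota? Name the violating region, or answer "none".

Beta

Standard quotas: Epsilon 1.657, Zeta 4.929, Delta 9.132, Gamma 3.615, Theta 5.676, Beta 82.145, Eta 7.847.
Webster allocation: Epsilon 2, Zeta 5, Delta 9, Gamma 4, Theta 6, Beta 81, Eta 8.
Beta has quota 82.145 (lower 82, upper 83) but receives 81 — outside the quota interval.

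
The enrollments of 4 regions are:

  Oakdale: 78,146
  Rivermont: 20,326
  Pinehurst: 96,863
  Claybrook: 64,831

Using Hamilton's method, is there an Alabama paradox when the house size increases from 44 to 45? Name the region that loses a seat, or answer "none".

At 44 seats: Oakdale 13, Rivermont 4, Pinehurst 16, Claybrook 11.
At 45 seats: Oakdale 14, Rivermont 3, Pinehurst 17, Claybrook 11.
Rivermont drops from 4 to 3.

Rivermont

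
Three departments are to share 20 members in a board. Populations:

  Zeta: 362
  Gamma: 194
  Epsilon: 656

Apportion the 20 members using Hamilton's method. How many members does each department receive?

Standard divisor: 1212 ÷ 20 ≈ 60.6.
Standard quotas: Zeta 5.974, Gamma 3.201, Epsilon 10.825.
Lower quotas: Zeta 5, Gamma 3, Epsilon 10 (sum 18, leaving 2 seats).
Remainders in descending order: Zeta 0.974, Epsilon 0.825, Gamma 0.201.
The surplus seats go to Zeta, Epsilon.

Zeta 6, Gamma 3, Epsilon 11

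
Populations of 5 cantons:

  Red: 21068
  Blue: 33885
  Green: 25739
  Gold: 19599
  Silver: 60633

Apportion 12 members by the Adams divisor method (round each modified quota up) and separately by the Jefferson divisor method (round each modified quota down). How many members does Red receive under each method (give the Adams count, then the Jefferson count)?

2 and 1

Adams: Red 2, Blue 2, Green 2, Gold 2, Silver 4.
Jefferson: Red 1, Blue 3, Green 2, Gold 1, Silver 5.
Red gets 2 under Adams and 1 under Jefferson.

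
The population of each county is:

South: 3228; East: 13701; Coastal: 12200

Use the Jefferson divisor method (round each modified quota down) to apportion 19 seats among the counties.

South=2; East=9; Coastal=8

Standard divisor 29129/19 ≈ 1533.105; standard quotas: South 2.106, East 8.937, Coastal 7.958.
Rounding down gives 2, 8, 7 = 17 seats, so the divisor must be adjusted.
With modified divisor 1400: modified quotas South 2.306, East 9.786, Coastal 8.714.
Rounding down: South 2, East 9, Coastal 8 (total 19).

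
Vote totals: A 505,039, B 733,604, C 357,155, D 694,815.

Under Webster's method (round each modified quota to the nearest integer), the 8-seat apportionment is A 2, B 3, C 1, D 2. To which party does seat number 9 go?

D

Priority for the next seat is population ÷ (current seats + 0.5).
Priorities: A 202015.600, B 209601.143, C 238103.333, D 277926.000.
Highest priority: D.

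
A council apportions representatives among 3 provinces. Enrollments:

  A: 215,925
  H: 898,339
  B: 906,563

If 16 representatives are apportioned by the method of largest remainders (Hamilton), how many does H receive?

Standard divisor: 2020827 ÷ 16 ≈ 126301.688.
Standard quotas: A 1.7096, H 7.1126, B 7.1778.
Lower quotas: A 1, H 7, B 7 (sum 15, leaving 1 seat).
Remainders in descending order: A 0.7096, B 0.1778, H 0.1126.
The surplus seat goes to A.
H receives 7.

7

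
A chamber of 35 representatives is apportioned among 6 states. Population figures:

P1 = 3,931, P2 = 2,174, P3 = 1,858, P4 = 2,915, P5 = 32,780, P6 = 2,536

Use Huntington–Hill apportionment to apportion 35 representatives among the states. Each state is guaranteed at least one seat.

P1: 3, P2: 2, P3: 1, P4: 2, P5: 25, P6: 2

With divisor 1326: modified quotas P1 2.965, P2 1.640, P3 1.401, P4 2.198, P5 24.721, P6 1.913.
Geometric-mean thresholds: P1 √(2·3)=2.449, P2 √(1·2)=1.414, P3 √(1·2)=1.414, P4 √(2·3)=2.449, P5 √(24·25)=24.495, P6 √(1·2)=1.414.
Each quota rounded against its threshold gives P1 3, P2 2, P3 1, P4 2, P5 25, P6 2 (total 35).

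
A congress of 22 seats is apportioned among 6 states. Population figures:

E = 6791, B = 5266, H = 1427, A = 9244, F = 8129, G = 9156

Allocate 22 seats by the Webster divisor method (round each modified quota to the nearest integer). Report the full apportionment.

E 4, B 3, H 1, A 5, F 4, G 5

Standard divisor 40013/22 ≈ 1818.773; standard quotas: E 3.734, B 2.895, H 0.785, A 5.083, F 4.469, G 5.034.
Rounding to the nearest integer gives E 4, B 3, H 1, A 5, F 4, G 5 — total 22, matching the house size, so no adjustment is needed.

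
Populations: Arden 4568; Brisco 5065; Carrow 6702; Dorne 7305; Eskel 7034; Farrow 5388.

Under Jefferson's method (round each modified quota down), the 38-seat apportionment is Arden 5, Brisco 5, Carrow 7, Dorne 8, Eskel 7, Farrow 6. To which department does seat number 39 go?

Priority for the next seat is population ÷ (current seats + 1).
Priorities: Arden 761.333, Brisco 844.167, Carrow 837.750, Dorne 811.667, Eskel 879.250, Farrow 769.714.
Highest priority: Eskel.

Eskel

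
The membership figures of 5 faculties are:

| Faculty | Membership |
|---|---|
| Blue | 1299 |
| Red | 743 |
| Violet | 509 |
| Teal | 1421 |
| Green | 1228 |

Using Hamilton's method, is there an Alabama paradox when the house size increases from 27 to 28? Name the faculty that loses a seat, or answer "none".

At 27 seats: Blue 7, Red 4, Violet 3, Teal 7, Green 6.
At 28 seats: Blue 7, Red 4, Violet 3, Teal 8, Green 6.
No faculty's allocation decreased.

none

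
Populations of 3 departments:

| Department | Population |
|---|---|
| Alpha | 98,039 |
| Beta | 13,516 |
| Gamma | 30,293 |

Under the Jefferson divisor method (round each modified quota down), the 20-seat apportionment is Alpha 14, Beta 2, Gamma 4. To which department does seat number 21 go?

Alpha

Priority for the next seat is population ÷ (current seats + 1).
Priorities: Alpha 6535.933, Beta 4505.333, Gamma 6058.600.
Highest priority: Alpha.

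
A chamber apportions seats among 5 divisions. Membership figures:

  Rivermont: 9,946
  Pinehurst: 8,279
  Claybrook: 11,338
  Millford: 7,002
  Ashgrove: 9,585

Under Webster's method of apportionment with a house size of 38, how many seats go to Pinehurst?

Standard divisor 46150/38 ≈ 1214.474; standard quotas: Rivermont 8.190, Pinehurst 6.817, Claybrook 9.336, Millford 5.765, Ashgrove 7.892.
Rounding to the nearest integer gives Rivermont 8, Pinehurst 7, Claybrook 9, Millford 6, Ashgrove 8 — total 38, matching the house size, so no adjustment is needed.
Pinehurst receives 7.

7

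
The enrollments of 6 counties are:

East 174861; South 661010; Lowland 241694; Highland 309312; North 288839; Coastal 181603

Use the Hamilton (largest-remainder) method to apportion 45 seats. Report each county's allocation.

Standard divisor: 1857319 ÷ 45 ≈ 41273.756.
Standard quotas: East 4.2366, South 16.0153, Lowland 5.8559, Highland 7.4942, North 6.9981, Coastal 4.4000.
Lower quotas: East 4, South 16, Lowland 5, Highland 7, North 6, Coastal 4 (sum 42, leaving 3 seats).
Remainders in descending order: North 0.9981, Lowland 0.8559, Highland 0.4942, Coastal 0.4000, East 0.2366, South 0.0153.
The surplus seats go to North, Lowland, Highland.

East=4; South=16; Lowland=6; Highland=8; North=7; Coastal=4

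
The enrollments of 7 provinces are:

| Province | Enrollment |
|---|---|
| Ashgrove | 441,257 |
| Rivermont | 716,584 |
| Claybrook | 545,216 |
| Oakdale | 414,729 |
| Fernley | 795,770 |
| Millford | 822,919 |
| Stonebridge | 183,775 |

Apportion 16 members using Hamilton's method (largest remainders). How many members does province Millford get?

3

Standard divisor: 3920250 ÷ 16 ≈ 245015.625.
Standard quotas: Ashgrove 1.8009, Rivermont 2.9246, Claybrook 2.2252, Oakdale 1.6927, Fernley 3.2478, Millford 3.3586, Stonebridge 0.7501.
Lower quotas: Ashgrove 1, Rivermont 2, Claybrook 2, Oakdale 1, Fernley 3, Millford 3, Stonebridge 0 (sum 12, leaving 4 seats).
Remainders in descending order: Rivermont 0.9246, Ashgrove 0.8009, Stonebridge 0.7501, Oakdale 0.6927, Millford 0.3586, Fernley 0.2478, Claybrook 0.2252.
The surplus seats go to Rivermont, Ashgrove, Stonebridge, Oakdale.
Millford receives 3.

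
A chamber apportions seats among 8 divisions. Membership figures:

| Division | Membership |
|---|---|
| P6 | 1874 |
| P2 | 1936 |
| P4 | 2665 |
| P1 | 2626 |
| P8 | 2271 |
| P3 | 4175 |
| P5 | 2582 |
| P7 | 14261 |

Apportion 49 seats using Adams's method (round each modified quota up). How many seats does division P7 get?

21

Standard divisor 32390/49 ≈ 661.02; standard quotas: P6 2.835, P2 2.929, P4 4.032, P1 3.973, P8 3.436, P3 6.316, P5 3.906, P7 21.574.
Rounding up gives 3, 3, 5, 4, 4, 7, 4, 22 = 52 seats, so the divisor must be adjusted.
With modified divisor 700: modified quotas P6 2.677, P2 2.766, P4 3.807, P1 3.751, P8 3.244, P3 5.964, P5 3.689, P7 20.373.
Rounding up: P6 3, P2 3, P4 4, P1 4, P8 4, P3 6, P5 4, P7 21 (total 49).
P7 receives 21.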